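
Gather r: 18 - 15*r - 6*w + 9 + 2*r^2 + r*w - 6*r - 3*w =2*r^2 + r*(w - 21) - 9*w + 27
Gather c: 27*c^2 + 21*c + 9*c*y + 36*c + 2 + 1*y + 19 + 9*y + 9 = 27*c^2 + c*(9*y + 57) + 10*y + 30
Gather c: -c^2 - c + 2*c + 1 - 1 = -c^2 + c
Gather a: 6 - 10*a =6 - 10*a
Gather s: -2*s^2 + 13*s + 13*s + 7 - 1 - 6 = -2*s^2 + 26*s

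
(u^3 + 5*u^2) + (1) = u^3 + 5*u^2 + 1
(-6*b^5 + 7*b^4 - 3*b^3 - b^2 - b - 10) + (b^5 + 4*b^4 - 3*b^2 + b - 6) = -5*b^5 + 11*b^4 - 3*b^3 - 4*b^2 - 16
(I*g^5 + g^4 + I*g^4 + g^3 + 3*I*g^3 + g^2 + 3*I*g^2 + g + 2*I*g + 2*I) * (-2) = -2*I*g^5 - 2*g^4 - 2*I*g^4 - 2*g^3 - 6*I*g^3 - 2*g^2 - 6*I*g^2 - 2*g - 4*I*g - 4*I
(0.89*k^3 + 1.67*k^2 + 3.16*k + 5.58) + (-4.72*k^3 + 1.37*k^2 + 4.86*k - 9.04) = -3.83*k^3 + 3.04*k^2 + 8.02*k - 3.46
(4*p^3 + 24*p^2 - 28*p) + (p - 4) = 4*p^3 + 24*p^2 - 27*p - 4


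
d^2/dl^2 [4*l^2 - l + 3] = 8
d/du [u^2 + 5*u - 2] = 2*u + 5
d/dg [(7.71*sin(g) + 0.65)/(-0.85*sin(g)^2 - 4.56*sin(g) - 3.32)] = (6.5535*sin(g)^2 + 1.105*sin(g) - 22.6332)*cos(g)/(0.7225*sin(g)^4 + 7.752*sin(g)^3 + 26.4376*sin(g)^2 + 30.2784*sin(g) + 11.0224)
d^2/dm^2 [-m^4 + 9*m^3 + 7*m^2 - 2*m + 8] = -12*m^2 + 54*m + 14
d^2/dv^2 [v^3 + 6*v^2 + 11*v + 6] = 6*v + 12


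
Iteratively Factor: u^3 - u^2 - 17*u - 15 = (u - 5)*(u^2 + 4*u + 3) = (u - 5)*(u + 1)*(u + 3)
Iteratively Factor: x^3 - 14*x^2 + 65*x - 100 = (x - 4)*(x^2 - 10*x + 25) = (x - 5)*(x - 4)*(x - 5)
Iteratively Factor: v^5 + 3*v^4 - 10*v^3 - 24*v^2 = (v + 4)*(v^4 - v^3 - 6*v^2) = v*(v + 4)*(v^3 - v^2 - 6*v) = v^2*(v + 4)*(v^2 - v - 6) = v^2*(v + 2)*(v + 4)*(v - 3)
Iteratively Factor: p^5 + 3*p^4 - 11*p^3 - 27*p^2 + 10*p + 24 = (p - 3)*(p^4 + 6*p^3 + 7*p^2 - 6*p - 8) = (p - 3)*(p - 1)*(p^3 + 7*p^2 + 14*p + 8) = (p - 3)*(p - 1)*(p + 4)*(p^2 + 3*p + 2) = (p - 3)*(p - 1)*(p + 1)*(p + 4)*(p + 2)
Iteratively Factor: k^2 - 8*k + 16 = (k - 4)*(k - 4)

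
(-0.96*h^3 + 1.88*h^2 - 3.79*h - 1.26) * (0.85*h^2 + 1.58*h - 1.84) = -0.816*h^5 + 0.0811999999999999*h^4 + 1.5153*h^3 - 10.5184*h^2 + 4.9828*h + 2.3184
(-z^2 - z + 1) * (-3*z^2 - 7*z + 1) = 3*z^4 + 10*z^3 + 3*z^2 - 8*z + 1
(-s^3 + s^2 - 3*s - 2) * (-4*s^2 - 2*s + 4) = 4*s^5 - 2*s^4 + 6*s^3 + 18*s^2 - 8*s - 8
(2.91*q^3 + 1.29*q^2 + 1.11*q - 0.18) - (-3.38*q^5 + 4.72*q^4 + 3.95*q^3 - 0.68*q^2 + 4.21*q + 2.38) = 3.38*q^5 - 4.72*q^4 - 1.04*q^3 + 1.97*q^2 - 3.1*q - 2.56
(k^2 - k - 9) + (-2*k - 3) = k^2 - 3*k - 12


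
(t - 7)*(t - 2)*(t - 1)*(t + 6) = t^4 - 4*t^3 - 37*t^2 + 124*t - 84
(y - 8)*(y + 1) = y^2 - 7*y - 8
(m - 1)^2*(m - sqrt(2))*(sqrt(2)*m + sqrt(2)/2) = sqrt(2)*m^4 - 3*sqrt(2)*m^3/2 - 2*m^3 + 3*m^2 + sqrt(2)*m/2 - 1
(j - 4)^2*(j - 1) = j^3 - 9*j^2 + 24*j - 16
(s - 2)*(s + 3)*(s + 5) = s^3 + 6*s^2 - s - 30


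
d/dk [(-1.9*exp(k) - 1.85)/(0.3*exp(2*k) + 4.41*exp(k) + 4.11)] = (0.57*exp(2*k) + 1.11*exp(k) + 0.3495)*exp(k)/(0.09*exp(4*k) + 2.646*exp(3*k) + 21.9141*exp(2*k) + 36.2502*exp(k) + 16.8921)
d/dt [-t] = -1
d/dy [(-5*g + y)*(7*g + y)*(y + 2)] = -35*g^2 + 4*g*y + 4*g + 3*y^2 + 4*y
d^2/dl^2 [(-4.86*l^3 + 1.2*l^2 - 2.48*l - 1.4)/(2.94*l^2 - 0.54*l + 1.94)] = (5.6843418860808e-14*l^4 + 13.542624*l^3 - 83.124144*l^2 - 11.541168*l + 18.990144)/(25.412184*l^6 - 14.002632*l^5 + 52.877664*l^4 - 18.637128*l^3 + 34.892064*l^2 - 6.097032*l + 7.301384)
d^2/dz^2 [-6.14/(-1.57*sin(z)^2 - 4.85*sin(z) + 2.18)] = (-60.537944*sin(z)^4 - 140.25909*sin(z)^3 - 137.68029*sin(z)^2 + 215.59996*sin(z) + 330.885828)/(1.57*sin(z)^2 + 4.85*sin(z) - 2.18)^3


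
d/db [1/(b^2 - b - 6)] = (1 - 2*b)/(-b^2 + b + 6)^2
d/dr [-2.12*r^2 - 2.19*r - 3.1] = -4.24*r - 2.19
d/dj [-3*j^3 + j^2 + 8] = j*(2 - 9*j)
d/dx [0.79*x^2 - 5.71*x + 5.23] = 1.58*x - 5.71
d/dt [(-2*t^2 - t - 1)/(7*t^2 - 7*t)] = (3*t^2 + 2*t - 1)/(7*t^2*(t^2 - 2*t + 1))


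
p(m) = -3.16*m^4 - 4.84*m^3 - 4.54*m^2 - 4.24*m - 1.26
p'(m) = -12.64*m^3 - 14.52*m^2 - 9.08*m - 4.24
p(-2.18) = -34.82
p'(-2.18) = 77.50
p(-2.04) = -25.14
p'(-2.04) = 61.17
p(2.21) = -160.43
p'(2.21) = -231.66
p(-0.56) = 0.23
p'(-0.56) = -1.49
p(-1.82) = -14.07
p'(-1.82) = 40.39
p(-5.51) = -2218.76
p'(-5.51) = 1719.43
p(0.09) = -1.68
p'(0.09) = -5.18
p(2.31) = -184.92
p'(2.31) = -258.50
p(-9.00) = -17535.24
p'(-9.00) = 8115.92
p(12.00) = -74595.18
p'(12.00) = -24046.00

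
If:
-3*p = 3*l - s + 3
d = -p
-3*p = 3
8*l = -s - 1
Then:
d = 1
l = -1/11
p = -1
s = -3/11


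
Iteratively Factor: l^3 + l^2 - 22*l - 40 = (l + 4)*(l^2 - 3*l - 10) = (l + 2)*(l + 4)*(l - 5)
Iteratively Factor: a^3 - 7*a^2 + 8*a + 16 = (a + 1)*(a^2 - 8*a + 16) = (a - 4)*(a + 1)*(a - 4)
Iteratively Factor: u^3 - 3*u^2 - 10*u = (u)*(u^2 - 3*u - 10) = u*(u - 5)*(u + 2)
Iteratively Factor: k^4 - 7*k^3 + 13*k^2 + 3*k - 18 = (k - 3)*(k^3 - 4*k^2 + k + 6) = (k - 3)*(k - 2)*(k^2 - 2*k - 3) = (k - 3)*(k - 2)*(k + 1)*(k - 3)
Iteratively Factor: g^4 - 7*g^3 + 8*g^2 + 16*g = (g - 4)*(g^3 - 3*g^2 - 4*g) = (g - 4)^2*(g^2 + g) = (g - 4)^2*(g + 1)*(g)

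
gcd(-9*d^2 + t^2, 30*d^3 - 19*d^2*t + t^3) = -3*d + t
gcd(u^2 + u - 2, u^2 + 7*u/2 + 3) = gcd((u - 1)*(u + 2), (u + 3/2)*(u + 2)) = u + 2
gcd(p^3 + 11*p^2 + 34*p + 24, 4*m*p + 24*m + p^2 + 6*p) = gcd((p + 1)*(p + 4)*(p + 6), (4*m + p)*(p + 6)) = p + 6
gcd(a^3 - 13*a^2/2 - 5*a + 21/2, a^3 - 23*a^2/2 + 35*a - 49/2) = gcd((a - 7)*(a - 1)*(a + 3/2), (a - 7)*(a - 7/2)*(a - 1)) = a^2 - 8*a + 7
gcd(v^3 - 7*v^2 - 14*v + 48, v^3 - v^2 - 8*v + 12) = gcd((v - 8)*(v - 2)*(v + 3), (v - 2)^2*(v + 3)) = v^2 + v - 6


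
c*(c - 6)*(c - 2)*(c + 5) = c^4 - 3*c^3 - 28*c^2 + 60*c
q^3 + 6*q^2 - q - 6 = (q - 1)*(q + 1)*(q + 6)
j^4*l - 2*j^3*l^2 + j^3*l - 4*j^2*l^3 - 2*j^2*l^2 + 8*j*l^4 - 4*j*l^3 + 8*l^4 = (j - 2*l)^2*(j + 2*l)*(j*l + l)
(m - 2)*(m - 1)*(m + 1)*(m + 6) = m^4 + 4*m^3 - 13*m^2 - 4*m + 12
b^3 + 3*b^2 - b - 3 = (b - 1)*(b + 1)*(b + 3)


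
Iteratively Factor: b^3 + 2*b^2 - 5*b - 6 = (b + 1)*(b^2 + b - 6) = (b - 2)*(b + 1)*(b + 3)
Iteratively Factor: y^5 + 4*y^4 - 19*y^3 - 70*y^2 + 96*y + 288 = (y - 3)*(y^4 + 7*y^3 + 2*y^2 - 64*y - 96) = (y - 3)*(y + 4)*(y^3 + 3*y^2 - 10*y - 24) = (y - 3)*(y + 2)*(y + 4)*(y^2 + y - 12) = (y - 3)^2*(y + 2)*(y + 4)*(y + 4)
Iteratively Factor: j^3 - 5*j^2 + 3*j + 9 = (j - 3)*(j^2 - 2*j - 3) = (j - 3)^2*(j + 1)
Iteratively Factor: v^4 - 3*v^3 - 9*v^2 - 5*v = (v - 5)*(v^3 + 2*v^2 + v) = (v - 5)*(v + 1)*(v^2 + v) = (v - 5)*(v + 1)^2*(v)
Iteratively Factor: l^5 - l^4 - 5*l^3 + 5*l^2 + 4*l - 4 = (l - 1)*(l^4 - 5*l^2 + 4) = (l - 2)*(l - 1)*(l^3 + 2*l^2 - l - 2) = (l - 2)*(l - 1)^2*(l^2 + 3*l + 2) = (l - 2)*(l - 1)^2*(l + 2)*(l + 1)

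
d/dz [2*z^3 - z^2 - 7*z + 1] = 6*z^2 - 2*z - 7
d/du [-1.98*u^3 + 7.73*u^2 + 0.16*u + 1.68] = -5.94*u^2 + 15.46*u + 0.16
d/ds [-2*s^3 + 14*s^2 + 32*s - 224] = -6*s^2 + 28*s + 32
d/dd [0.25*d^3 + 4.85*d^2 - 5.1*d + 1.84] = 0.75*d^2 + 9.7*d - 5.1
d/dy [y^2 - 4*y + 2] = 2*y - 4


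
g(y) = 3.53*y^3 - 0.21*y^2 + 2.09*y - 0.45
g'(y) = 10.59*y^2 - 0.42*y + 2.09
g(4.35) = 295.23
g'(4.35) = 200.65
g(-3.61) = -176.80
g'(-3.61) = 141.62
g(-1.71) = -22.29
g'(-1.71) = 33.77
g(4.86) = 409.96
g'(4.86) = 250.18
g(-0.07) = -0.60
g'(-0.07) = 2.17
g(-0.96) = -5.77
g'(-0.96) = 12.25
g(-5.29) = -539.95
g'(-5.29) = 300.66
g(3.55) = 162.25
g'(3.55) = 134.06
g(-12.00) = -6155.61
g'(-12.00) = 1532.09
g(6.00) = 767.01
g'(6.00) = 380.81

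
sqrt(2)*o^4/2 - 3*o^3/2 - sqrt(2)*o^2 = o^2*(o - 2*sqrt(2))*(sqrt(2)*o/2 + 1/2)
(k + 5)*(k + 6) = k^2 + 11*k + 30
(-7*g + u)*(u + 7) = -7*g*u - 49*g + u^2 + 7*u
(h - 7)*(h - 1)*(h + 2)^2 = h^4 - 4*h^3 - 21*h^2 - 4*h + 28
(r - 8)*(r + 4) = r^2 - 4*r - 32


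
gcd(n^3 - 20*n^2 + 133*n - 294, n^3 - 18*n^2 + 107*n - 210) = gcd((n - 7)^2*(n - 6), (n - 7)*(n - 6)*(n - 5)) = n^2 - 13*n + 42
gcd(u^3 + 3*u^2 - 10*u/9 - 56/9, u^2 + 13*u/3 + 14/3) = u^2 + 13*u/3 + 14/3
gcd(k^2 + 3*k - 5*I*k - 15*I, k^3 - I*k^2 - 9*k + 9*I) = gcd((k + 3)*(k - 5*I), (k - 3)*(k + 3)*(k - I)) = k + 3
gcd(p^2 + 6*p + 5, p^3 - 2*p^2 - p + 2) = p + 1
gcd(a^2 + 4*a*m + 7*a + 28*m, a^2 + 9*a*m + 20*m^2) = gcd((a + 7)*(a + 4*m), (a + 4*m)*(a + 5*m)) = a + 4*m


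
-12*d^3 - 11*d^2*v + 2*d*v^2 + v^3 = (-3*d + v)*(d + v)*(4*d + v)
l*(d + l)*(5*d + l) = 5*d^2*l + 6*d*l^2 + l^3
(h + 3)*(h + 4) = h^2 + 7*h + 12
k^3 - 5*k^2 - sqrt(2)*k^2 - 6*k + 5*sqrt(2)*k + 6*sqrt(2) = (k - 6)*(k + 1)*(k - sqrt(2))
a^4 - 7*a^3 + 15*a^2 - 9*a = a*(a - 3)^2*(a - 1)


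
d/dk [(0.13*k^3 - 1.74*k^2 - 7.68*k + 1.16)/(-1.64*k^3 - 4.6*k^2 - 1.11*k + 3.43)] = (1.11022302462516e-16*k^5 - 3.4516*k^4 - 25.479*k^3 - 26.3517*k^2 - 1.2644*k - 25.0548)/(2.6896*k^6 + 15.088*k^5 + 24.8008*k^4 - 1.0384*k^3 - 30.3239*k^2 - 7.6146*k + 11.7649)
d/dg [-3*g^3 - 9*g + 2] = -9*g^2 - 9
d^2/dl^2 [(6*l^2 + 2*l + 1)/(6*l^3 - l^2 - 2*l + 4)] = 2*(216*l^6 + 216*l^5 + 396*l^4 - 1042*l^3 - 249*l^2 - 42*l + 120)/(216*l^9 - 108*l^8 - 198*l^7 + 503*l^6 - 78*l^5 - 288*l^4 + 328*l^3 - 96*l + 64)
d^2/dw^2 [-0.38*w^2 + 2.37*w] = -0.760000000000000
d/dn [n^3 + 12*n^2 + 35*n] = 3*n^2 + 24*n + 35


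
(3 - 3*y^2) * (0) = 0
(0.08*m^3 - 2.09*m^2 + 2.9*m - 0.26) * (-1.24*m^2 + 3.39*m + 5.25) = -0.0992*m^5 + 2.8628*m^4 - 10.2611*m^3 - 0.819100000000001*m^2 + 14.3436*m - 1.365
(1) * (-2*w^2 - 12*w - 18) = -2*w^2 - 12*w - 18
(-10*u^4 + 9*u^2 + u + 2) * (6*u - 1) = -60*u^5 + 10*u^4 + 54*u^3 - 3*u^2 + 11*u - 2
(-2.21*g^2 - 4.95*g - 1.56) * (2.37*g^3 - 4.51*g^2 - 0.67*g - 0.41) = -5.2377*g^5 - 1.7644*g^4 + 20.108*g^3 + 11.2582*g^2 + 3.0747*g + 0.6396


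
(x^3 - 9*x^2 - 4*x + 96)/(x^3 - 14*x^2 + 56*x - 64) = (x + 3)/(x - 2)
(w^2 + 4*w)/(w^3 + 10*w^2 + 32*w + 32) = w/(w^2 + 6*w + 8)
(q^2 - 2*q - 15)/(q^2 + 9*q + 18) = (q - 5)/(q + 6)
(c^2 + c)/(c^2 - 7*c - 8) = c/(c - 8)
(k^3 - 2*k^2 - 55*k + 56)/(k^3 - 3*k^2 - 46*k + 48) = (k + 7)/(k + 6)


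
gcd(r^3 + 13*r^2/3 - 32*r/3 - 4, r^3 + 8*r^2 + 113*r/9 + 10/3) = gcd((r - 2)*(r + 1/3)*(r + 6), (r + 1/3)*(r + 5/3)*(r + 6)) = r^2 + 19*r/3 + 2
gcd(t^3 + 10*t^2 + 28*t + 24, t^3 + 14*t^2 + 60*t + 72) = t^2 + 8*t + 12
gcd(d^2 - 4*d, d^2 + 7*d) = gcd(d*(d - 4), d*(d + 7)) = d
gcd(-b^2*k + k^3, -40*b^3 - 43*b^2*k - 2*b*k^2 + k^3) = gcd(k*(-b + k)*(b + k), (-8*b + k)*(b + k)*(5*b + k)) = b + k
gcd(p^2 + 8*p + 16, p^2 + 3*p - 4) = p + 4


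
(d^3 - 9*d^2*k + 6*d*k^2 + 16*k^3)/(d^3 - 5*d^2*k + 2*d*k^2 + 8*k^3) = (d - 8*k)/(d - 4*k)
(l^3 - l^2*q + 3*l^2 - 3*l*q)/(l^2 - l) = (l^2 - l*q + 3*l - 3*q)/(l - 1)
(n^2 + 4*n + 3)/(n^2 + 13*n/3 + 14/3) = 3*(n^2 + 4*n + 3)/(3*n^2 + 13*n + 14)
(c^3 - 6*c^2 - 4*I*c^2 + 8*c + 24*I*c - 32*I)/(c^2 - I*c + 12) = (c^2 - 6*c + 8)/(c + 3*I)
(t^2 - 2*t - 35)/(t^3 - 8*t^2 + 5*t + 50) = (t^2 - 2*t - 35)/(t^3 - 8*t^2 + 5*t + 50)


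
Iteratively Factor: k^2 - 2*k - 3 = (k + 1)*(k - 3)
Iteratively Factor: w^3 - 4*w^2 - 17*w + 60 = (w - 3)*(w^2 - w - 20) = (w - 5)*(w - 3)*(w + 4)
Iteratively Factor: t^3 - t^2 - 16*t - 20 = (t + 2)*(t^2 - 3*t - 10) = (t - 5)*(t + 2)*(t + 2)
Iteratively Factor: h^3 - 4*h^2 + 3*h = (h)*(h^2 - 4*h + 3) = h*(h - 1)*(h - 3)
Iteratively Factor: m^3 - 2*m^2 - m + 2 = (m + 1)*(m^2 - 3*m + 2) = (m - 2)*(m + 1)*(m - 1)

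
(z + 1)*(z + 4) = z^2 + 5*z + 4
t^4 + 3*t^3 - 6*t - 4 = (t + 1)*(t + 2)*(t - sqrt(2))*(t + sqrt(2))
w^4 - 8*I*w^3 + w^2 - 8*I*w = w*(w - 8*I)*(w - I)*(w + I)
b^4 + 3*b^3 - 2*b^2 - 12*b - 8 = (b - 2)*(b + 1)*(b + 2)^2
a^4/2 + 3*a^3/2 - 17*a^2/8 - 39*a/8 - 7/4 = (a/2 + 1/2)*(a - 2)*(a + 1/2)*(a + 7/2)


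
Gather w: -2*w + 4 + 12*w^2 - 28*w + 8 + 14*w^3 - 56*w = 14*w^3 + 12*w^2 - 86*w + 12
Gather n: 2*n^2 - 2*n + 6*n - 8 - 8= 2*n^2 + 4*n - 16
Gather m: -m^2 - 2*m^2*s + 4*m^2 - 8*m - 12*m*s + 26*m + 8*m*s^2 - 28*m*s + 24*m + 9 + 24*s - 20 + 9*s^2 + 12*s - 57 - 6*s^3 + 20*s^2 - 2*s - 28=m^2*(3 - 2*s) + m*(8*s^2 - 40*s + 42) - 6*s^3 + 29*s^2 + 34*s - 96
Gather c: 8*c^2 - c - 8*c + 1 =8*c^2 - 9*c + 1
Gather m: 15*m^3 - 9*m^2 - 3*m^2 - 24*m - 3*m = 15*m^3 - 12*m^2 - 27*m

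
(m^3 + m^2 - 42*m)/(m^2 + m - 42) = m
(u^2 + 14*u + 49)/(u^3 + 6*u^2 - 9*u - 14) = (u + 7)/(u^2 - u - 2)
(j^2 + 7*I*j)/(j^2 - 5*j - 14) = j*(j + 7*I)/(j^2 - 5*j - 14)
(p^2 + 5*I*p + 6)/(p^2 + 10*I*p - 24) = (p - I)/(p + 4*I)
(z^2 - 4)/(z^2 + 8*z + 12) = (z - 2)/(z + 6)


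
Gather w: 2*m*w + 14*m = 2*m*w + 14*m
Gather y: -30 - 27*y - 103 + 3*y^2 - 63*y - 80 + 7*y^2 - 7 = 10*y^2 - 90*y - 220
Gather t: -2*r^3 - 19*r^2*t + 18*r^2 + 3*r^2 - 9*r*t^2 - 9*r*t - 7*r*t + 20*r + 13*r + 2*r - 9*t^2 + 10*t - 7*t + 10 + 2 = -2*r^3 + 21*r^2 + 35*r + t^2*(-9*r - 9) + t*(-19*r^2 - 16*r + 3) + 12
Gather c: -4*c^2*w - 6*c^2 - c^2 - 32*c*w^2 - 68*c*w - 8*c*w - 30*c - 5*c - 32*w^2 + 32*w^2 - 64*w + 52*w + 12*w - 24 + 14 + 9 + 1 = c^2*(-4*w - 7) + c*(-32*w^2 - 76*w - 35)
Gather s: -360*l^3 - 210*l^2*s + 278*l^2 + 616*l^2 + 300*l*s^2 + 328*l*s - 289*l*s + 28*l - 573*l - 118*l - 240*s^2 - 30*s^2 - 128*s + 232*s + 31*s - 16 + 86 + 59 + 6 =-360*l^3 + 894*l^2 - 663*l + s^2*(300*l - 270) + s*(-210*l^2 + 39*l + 135) + 135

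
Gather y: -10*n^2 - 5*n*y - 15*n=-10*n^2 - 5*n*y - 15*n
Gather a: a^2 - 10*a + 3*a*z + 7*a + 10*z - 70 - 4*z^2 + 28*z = a^2 + a*(3*z - 3) - 4*z^2 + 38*z - 70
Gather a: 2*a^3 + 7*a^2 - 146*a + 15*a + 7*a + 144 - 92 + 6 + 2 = 2*a^3 + 7*a^2 - 124*a + 60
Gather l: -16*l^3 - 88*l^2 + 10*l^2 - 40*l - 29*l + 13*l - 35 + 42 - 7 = -16*l^3 - 78*l^2 - 56*l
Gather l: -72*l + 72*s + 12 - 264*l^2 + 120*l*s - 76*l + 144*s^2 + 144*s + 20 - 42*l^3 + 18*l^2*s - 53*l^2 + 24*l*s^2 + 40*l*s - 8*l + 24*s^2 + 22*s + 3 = -42*l^3 + l^2*(18*s - 317) + l*(24*s^2 + 160*s - 156) + 168*s^2 + 238*s + 35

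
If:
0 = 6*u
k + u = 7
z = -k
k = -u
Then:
No Solution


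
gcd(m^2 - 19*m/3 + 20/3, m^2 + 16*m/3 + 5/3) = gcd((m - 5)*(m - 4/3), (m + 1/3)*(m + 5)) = 1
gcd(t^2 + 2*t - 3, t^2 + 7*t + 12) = t + 3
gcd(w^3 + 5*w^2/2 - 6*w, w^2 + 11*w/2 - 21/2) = w - 3/2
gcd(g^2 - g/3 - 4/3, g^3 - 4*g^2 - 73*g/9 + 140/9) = g - 4/3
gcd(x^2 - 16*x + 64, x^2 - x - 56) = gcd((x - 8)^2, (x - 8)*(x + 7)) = x - 8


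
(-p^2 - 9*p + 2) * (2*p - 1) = -2*p^3 - 17*p^2 + 13*p - 2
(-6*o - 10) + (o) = -5*o - 10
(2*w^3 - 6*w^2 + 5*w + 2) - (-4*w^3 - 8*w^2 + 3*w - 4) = 6*w^3 + 2*w^2 + 2*w + 6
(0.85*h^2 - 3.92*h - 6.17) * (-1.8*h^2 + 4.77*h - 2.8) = -1.53*h^4 + 11.1105*h^3 - 9.9724*h^2 - 18.4549*h + 17.276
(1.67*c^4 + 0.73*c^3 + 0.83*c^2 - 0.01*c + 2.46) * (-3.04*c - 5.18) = -5.0768*c^5 - 10.8698*c^4 - 6.3046*c^3 - 4.269*c^2 - 7.4266*c - 12.7428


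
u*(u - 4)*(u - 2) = u^3 - 6*u^2 + 8*u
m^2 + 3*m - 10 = (m - 2)*(m + 5)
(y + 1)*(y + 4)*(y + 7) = y^3 + 12*y^2 + 39*y + 28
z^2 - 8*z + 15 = (z - 5)*(z - 3)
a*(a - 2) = a^2 - 2*a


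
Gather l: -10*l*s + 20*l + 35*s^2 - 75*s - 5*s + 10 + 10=l*(20 - 10*s) + 35*s^2 - 80*s + 20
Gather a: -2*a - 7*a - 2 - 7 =-9*a - 9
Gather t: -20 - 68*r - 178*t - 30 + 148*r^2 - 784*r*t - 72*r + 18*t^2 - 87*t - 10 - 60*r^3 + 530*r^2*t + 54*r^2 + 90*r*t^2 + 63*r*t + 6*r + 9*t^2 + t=-60*r^3 + 202*r^2 - 134*r + t^2*(90*r + 27) + t*(530*r^2 - 721*r - 264) - 60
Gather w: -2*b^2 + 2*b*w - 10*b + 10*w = -2*b^2 - 10*b + w*(2*b + 10)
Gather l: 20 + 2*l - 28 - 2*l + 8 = 0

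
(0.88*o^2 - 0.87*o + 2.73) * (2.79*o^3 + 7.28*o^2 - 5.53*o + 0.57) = 2.4552*o^5 + 3.9791*o^4 - 3.5833*o^3 + 25.1871*o^2 - 15.5928*o + 1.5561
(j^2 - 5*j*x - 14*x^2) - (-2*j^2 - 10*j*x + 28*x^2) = 3*j^2 + 5*j*x - 42*x^2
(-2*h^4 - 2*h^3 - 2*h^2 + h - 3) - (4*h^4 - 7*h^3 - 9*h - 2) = -6*h^4 + 5*h^3 - 2*h^2 + 10*h - 1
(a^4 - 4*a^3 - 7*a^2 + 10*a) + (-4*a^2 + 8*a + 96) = a^4 - 4*a^3 - 11*a^2 + 18*a + 96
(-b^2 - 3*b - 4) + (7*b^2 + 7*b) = 6*b^2 + 4*b - 4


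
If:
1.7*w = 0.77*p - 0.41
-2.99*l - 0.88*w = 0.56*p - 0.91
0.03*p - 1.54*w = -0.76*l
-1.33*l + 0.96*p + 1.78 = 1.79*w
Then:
No Solution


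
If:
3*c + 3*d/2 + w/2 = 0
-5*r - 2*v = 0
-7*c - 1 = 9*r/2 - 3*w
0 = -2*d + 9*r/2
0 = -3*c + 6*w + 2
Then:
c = -40/21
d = 89/21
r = 356/189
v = -890/189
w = -9/7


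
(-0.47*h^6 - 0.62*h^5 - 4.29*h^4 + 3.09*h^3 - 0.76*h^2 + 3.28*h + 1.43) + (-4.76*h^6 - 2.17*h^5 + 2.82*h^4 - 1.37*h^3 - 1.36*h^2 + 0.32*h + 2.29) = -5.23*h^6 - 2.79*h^5 - 1.47*h^4 + 1.72*h^3 - 2.12*h^2 + 3.6*h + 3.72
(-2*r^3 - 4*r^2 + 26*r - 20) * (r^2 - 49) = -2*r^5 - 4*r^4 + 124*r^3 + 176*r^2 - 1274*r + 980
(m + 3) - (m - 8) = 11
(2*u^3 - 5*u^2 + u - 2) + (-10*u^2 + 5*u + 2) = 2*u^3 - 15*u^2 + 6*u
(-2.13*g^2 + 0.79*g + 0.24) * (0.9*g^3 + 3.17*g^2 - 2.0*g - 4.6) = -1.917*g^5 - 6.0411*g^4 + 6.9803*g^3 + 8.9788*g^2 - 4.114*g - 1.104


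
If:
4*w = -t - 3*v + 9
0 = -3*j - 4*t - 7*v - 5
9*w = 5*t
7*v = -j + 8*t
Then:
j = -8899/1162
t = 999/1162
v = 2413/1162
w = 555/1162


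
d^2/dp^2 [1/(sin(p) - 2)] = (-2*sin(p) + cos(p)^2 + 1)/(sin(p) - 2)^3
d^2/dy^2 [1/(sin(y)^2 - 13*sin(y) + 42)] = (-4*sin(y)^4 + 39*sin(y)^3 + 5*sin(y)^2 - 624*sin(y) + 254)/(sin(y)^2 - 13*sin(y) + 42)^3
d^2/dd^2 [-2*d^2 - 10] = -4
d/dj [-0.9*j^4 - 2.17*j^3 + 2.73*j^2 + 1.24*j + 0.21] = -3.6*j^3 - 6.51*j^2 + 5.46*j + 1.24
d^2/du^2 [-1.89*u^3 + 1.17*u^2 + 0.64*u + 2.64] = 2.34 - 11.34*u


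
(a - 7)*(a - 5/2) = a^2 - 19*a/2 + 35/2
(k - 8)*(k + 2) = k^2 - 6*k - 16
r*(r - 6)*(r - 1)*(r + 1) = r^4 - 6*r^3 - r^2 + 6*r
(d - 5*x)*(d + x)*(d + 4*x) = d^3 - 21*d*x^2 - 20*x^3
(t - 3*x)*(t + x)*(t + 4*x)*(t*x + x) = t^4*x + 2*t^3*x^2 + t^3*x - 11*t^2*x^3 + 2*t^2*x^2 - 12*t*x^4 - 11*t*x^3 - 12*x^4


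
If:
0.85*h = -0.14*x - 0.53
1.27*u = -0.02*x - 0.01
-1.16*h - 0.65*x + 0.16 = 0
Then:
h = -0.94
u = -0.04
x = 1.92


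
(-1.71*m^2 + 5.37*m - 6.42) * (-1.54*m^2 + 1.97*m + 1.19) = 2.6334*m^4 - 11.6385*m^3 + 18.4308*m^2 - 6.2571*m - 7.6398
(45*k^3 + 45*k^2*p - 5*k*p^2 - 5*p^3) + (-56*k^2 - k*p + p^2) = 45*k^3 + 45*k^2*p - 56*k^2 - 5*k*p^2 - k*p - 5*p^3 + p^2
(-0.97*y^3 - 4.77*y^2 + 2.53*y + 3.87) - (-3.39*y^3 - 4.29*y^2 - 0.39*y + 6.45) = 2.42*y^3 - 0.48*y^2 + 2.92*y - 2.58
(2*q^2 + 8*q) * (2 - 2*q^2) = -4*q^4 - 16*q^3 + 4*q^2 + 16*q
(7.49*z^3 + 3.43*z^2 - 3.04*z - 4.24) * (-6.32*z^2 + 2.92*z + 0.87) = -47.3368*z^5 + 0.193199999999997*z^4 + 35.7447*z^3 + 20.9041*z^2 - 15.0256*z - 3.6888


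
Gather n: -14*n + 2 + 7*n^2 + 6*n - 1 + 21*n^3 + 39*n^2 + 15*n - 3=21*n^3 + 46*n^2 + 7*n - 2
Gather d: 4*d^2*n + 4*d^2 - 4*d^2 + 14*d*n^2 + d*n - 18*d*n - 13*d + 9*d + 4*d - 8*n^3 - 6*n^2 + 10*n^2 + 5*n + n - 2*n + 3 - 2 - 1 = 4*d^2*n + d*(14*n^2 - 17*n) - 8*n^3 + 4*n^2 + 4*n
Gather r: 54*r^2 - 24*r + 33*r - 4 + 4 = 54*r^2 + 9*r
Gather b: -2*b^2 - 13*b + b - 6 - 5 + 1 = -2*b^2 - 12*b - 10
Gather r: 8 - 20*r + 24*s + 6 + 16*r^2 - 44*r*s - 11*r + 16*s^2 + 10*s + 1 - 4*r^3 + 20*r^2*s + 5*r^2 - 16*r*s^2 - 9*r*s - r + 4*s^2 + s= -4*r^3 + r^2*(20*s + 21) + r*(-16*s^2 - 53*s - 32) + 20*s^2 + 35*s + 15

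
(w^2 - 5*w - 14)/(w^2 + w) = (w^2 - 5*w - 14)/(w*(w + 1))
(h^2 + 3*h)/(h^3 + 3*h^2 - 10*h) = (h + 3)/(h^2 + 3*h - 10)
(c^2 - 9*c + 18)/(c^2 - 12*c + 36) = (c - 3)/(c - 6)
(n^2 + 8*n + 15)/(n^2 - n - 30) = (n + 3)/(n - 6)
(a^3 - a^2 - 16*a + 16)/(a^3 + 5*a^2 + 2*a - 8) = (a - 4)/(a + 2)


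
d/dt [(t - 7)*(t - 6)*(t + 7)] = 3*t^2 - 12*t - 49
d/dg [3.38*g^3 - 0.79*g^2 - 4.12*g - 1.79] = 10.14*g^2 - 1.58*g - 4.12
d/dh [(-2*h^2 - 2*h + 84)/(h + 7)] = -2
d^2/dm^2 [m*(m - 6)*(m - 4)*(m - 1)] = 12*m^2 - 66*m + 68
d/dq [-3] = 0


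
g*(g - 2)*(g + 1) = g^3 - g^2 - 2*g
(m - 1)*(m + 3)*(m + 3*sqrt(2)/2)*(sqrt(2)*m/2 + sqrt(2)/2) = sqrt(2)*m^4/2 + 3*m^3/2 + 3*sqrt(2)*m^3/2 - sqrt(2)*m^2/2 + 9*m^2/2 - 3*sqrt(2)*m/2 - 3*m/2 - 9/2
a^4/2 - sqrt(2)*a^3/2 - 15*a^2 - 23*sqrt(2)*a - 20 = (a/2 + sqrt(2)/2)*(a - 5*sqrt(2))*(a + sqrt(2))*(a + 2*sqrt(2))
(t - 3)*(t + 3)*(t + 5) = t^3 + 5*t^2 - 9*t - 45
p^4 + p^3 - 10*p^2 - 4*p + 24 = (p - 2)^2*(p + 2)*(p + 3)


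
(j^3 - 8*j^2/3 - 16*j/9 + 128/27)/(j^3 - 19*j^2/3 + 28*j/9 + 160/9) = (j - 4/3)/(j - 5)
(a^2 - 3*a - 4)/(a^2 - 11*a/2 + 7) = 2*(a^2 - 3*a - 4)/(2*a^2 - 11*a + 14)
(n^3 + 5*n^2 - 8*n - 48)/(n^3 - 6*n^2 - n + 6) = (n^3 + 5*n^2 - 8*n - 48)/(n^3 - 6*n^2 - n + 6)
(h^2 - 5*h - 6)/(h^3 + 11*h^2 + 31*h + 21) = (h - 6)/(h^2 + 10*h + 21)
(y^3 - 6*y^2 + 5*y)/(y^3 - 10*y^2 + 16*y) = (y^2 - 6*y + 5)/(y^2 - 10*y + 16)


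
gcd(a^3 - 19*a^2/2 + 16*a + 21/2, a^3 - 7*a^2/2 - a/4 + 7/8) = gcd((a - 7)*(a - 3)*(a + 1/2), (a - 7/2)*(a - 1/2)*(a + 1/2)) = a + 1/2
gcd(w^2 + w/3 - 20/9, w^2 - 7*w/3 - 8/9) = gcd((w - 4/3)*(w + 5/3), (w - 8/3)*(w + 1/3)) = 1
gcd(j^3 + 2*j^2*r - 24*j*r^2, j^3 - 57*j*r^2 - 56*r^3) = 1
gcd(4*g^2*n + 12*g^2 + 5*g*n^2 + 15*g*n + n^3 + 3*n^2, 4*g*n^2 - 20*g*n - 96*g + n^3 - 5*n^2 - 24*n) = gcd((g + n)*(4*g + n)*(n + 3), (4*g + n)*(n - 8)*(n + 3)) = 4*g*n + 12*g + n^2 + 3*n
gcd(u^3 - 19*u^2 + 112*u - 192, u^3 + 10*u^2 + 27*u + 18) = 1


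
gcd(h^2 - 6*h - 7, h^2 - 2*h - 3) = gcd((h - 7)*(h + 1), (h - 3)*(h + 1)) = h + 1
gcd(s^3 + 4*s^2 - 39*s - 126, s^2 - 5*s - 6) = s - 6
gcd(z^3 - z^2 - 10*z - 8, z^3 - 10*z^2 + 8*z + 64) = z^2 - 2*z - 8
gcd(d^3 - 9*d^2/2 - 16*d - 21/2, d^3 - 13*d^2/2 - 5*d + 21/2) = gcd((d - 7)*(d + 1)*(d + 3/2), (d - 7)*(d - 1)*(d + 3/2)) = d^2 - 11*d/2 - 21/2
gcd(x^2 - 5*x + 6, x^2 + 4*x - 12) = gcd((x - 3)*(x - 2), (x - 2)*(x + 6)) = x - 2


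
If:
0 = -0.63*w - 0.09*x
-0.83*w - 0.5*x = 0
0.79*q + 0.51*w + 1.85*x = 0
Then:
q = 0.00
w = 0.00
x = 0.00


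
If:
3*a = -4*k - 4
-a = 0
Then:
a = 0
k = -1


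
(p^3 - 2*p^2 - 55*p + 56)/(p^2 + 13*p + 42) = (p^2 - 9*p + 8)/(p + 6)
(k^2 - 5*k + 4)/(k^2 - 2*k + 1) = (k - 4)/(k - 1)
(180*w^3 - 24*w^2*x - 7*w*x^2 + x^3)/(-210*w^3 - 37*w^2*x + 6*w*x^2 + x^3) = (-6*w + x)/(7*w + x)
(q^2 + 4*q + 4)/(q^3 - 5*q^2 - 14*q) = (q + 2)/(q*(q - 7))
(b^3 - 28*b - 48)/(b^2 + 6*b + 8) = b - 6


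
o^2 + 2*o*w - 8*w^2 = (o - 2*w)*(o + 4*w)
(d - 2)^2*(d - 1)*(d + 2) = d^4 - 3*d^3 - 2*d^2 + 12*d - 8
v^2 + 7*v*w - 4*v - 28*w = (v - 4)*(v + 7*w)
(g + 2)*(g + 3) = g^2 + 5*g + 6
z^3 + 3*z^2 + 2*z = z*(z + 1)*(z + 2)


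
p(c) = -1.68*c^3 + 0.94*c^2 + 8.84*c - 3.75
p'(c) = -5.04*c^2 + 1.88*c + 8.84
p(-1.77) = -7.14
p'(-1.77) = -10.28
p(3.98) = -59.59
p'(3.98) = -63.51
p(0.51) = 0.78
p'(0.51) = 8.49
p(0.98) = 4.23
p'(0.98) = 5.84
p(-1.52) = -9.12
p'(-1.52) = -5.66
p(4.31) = -82.69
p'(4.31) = -76.68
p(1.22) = 5.38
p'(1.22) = 3.63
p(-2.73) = 13.30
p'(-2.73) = -33.86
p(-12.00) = 2928.57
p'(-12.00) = -739.48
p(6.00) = -279.75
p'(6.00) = -161.32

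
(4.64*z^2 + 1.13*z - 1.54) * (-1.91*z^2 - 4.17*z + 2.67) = -8.8624*z^4 - 21.5071*z^3 + 10.6181*z^2 + 9.4389*z - 4.1118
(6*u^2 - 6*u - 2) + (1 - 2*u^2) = 4*u^2 - 6*u - 1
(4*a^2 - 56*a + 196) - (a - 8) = 4*a^2 - 57*a + 204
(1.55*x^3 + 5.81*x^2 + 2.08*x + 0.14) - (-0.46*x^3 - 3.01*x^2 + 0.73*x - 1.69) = 2.01*x^3 + 8.82*x^2 + 1.35*x + 1.83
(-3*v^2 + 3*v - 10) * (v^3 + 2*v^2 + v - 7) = -3*v^5 - 3*v^4 - 7*v^3 + 4*v^2 - 31*v + 70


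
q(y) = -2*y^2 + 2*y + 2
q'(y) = 2 - 4*y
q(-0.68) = -0.28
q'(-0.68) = 4.72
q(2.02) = -2.12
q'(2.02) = -6.08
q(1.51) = 0.46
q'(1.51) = -4.04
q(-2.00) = -10.00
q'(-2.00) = 10.00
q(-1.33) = -4.20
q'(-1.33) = 7.32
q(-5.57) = -71.19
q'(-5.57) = 24.28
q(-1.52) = -5.66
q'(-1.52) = 8.08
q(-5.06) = -59.33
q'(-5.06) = 22.24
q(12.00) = -262.00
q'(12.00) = -46.00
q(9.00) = -142.00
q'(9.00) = -34.00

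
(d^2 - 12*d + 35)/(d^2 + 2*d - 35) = (d - 7)/(d + 7)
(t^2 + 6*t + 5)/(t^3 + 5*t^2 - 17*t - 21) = (t + 5)/(t^2 + 4*t - 21)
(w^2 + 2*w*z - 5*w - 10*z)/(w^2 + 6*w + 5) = (w^2 + 2*w*z - 5*w - 10*z)/(w^2 + 6*w + 5)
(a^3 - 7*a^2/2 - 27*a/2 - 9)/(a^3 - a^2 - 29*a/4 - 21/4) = 2*(a - 6)/(2*a - 7)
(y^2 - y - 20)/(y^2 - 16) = (y - 5)/(y - 4)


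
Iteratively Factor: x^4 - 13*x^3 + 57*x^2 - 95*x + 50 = (x - 5)*(x^3 - 8*x^2 + 17*x - 10) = (x - 5)*(x - 2)*(x^2 - 6*x + 5) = (x - 5)^2*(x - 2)*(x - 1)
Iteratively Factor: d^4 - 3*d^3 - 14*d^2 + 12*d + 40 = (d + 2)*(d^3 - 5*d^2 - 4*d + 20) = (d + 2)^2*(d^2 - 7*d + 10) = (d - 2)*(d + 2)^2*(d - 5)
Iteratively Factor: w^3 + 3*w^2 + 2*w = (w + 2)*(w^2 + w) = (w + 1)*(w + 2)*(w)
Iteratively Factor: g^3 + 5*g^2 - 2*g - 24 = (g + 3)*(g^2 + 2*g - 8) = (g + 3)*(g + 4)*(g - 2)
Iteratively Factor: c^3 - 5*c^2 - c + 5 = (c + 1)*(c^2 - 6*c + 5) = (c - 5)*(c + 1)*(c - 1)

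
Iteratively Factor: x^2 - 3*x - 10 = (x + 2)*(x - 5)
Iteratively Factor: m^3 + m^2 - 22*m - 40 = (m + 4)*(m^2 - 3*m - 10) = (m + 2)*(m + 4)*(m - 5)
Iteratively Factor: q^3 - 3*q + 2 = (q - 1)*(q^2 + q - 2) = (q - 1)*(q + 2)*(q - 1)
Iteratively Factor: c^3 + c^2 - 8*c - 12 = (c + 2)*(c^2 - c - 6) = (c + 2)^2*(c - 3)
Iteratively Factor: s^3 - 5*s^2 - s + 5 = (s - 5)*(s^2 - 1) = (s - 5)*(s - 1)*(s + 1)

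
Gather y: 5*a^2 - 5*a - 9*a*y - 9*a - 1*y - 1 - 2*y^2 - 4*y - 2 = 5*a^2 - 14*a - 2*y^2 + y*(-9*a - 5) - 3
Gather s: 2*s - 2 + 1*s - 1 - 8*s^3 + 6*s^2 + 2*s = -8*s^3 + 6*s^2 + 5*s - 3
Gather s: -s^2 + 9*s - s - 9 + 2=-s^2 + 8*s - 7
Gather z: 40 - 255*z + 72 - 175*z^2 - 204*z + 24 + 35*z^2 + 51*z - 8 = -140*z^2 - 408*z + 128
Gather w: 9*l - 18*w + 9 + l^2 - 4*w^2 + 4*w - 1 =l^2 + 9*l - 4*w^2 - 14*w + 8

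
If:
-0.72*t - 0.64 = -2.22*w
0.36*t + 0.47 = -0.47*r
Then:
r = -2.36170212765957*w - 0.319148936170213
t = 3.08333333333333*w - 0.888888888888889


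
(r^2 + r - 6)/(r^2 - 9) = (r - 2)/(r - 3)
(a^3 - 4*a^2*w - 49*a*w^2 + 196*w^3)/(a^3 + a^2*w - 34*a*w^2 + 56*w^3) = (-a + 7*w)/(-a + 2*w)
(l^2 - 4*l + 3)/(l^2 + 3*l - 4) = (l - 3)/(l + 4)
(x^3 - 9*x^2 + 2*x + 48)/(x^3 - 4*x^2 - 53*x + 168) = (x + 2)/(x + 7)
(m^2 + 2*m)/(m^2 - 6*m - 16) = m/(m - 8)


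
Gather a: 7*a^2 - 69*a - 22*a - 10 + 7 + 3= 7*a^2 - 91*a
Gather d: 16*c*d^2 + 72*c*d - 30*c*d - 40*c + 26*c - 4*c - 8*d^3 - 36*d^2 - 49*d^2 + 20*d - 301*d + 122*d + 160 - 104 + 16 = -18*c - 8*d^3 + d^2*(16*c - 85) + d*(42*c - 159) + 72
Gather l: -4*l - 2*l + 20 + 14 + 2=36 - 6*l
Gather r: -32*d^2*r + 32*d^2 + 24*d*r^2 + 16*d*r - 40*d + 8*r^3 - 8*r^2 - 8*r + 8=32*d^2 - 40*d + 8*r^3 + r^2*(24*d - 8) + r*(-32*d^2 + 16*d - 8) + 8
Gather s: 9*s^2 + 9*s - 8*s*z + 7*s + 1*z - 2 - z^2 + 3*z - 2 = 9*s^2 + s*(16 - 8*z) - z^2 + 4*z - 4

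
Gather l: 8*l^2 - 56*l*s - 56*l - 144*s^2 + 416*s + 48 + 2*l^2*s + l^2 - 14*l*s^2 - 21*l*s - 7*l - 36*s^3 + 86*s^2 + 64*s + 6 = l^2*(2*s + 9) + l*(-14*s^2 - 77*s - 63) - 36*s^3 - 58*s^2 + 480*s + 54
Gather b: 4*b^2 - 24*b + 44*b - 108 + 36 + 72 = 4*b^2 + 20*b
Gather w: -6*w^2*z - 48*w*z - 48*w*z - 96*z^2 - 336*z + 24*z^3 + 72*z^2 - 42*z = -6*w^2*z - 96*w*z + 24*z^3 - 24*z^2 - 378*z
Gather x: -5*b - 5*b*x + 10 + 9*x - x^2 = -5*b - x^2 + x*(9 - 5*b) + 10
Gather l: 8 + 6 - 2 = 12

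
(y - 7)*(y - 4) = y^2 - 11*y + 28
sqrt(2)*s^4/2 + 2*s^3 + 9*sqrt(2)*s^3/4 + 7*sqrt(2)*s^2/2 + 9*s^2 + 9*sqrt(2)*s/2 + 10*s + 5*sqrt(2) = (s + 2)*(s + 5/2)*(s + sqrt(2))*(sqrt(2)*s/2 + 1)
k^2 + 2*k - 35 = (k - 5)*(k + 7)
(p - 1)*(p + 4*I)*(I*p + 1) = I*p^3 - 3*p^2 - I*p^2 + 3*p + 4*I*p - 4*I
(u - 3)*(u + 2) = u^2 - u - 6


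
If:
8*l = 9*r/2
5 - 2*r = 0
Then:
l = 45/32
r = 5/2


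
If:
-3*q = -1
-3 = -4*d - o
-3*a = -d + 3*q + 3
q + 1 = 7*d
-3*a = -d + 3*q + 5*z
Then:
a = -80/63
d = 4/21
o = 47/21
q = 1/3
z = 3/5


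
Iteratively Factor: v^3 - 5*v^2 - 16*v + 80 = (v - 5)*(v^2 - 16) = (v - 5)*(v + 4)*(v - 4)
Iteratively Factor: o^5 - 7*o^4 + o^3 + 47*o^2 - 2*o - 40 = (o + 2)*(o^4 - 9*o^3 + 19*o^2 + 9*o - 20) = (o - 4)*(o + 2)*(o^3 - 5*o^2 - o + 5) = (o - 4)*(o + 1)*(o + 2)*(o^2 - 6*o + 5) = (o - 4)*(o - 1)*(o + 1)*(o + 2)*(o - 5)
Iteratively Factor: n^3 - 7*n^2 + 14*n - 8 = (n - 1)*(n^2 - 6*n + 8) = (n - 4)*(n - 1)*(n - 2)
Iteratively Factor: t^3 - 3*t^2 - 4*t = (t + 1)*(t^2 - 4*t) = t*(t + 1)*(t - 4)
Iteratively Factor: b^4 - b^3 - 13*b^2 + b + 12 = (b - 4)*(b^3 + 3*b^2 - b - 3) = (b - 4)*(b - 1)*(b^2 + 4*b + 3) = (b - 4)*(b - 1)*(b + 3)*(b + 1)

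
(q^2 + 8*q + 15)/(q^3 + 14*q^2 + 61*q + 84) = (q + 5)/(q^2 + 11*q + 28)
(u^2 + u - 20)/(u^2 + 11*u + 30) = (u - 4)/(u + 6)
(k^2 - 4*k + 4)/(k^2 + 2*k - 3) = (k^2 - 4*k + 4)/(k^2 + 2*k - 3)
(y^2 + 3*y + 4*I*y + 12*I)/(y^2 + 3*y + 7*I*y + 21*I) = (y + 4*I)/(y + 7*I)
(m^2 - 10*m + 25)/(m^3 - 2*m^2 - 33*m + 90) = (m - 5)/(m^2 + 3*m - 18)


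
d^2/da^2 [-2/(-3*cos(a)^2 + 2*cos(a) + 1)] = (-72*sin(a)^4 + 68*sin(a)^2 - 41*cos(a) + 9*cos(3*a) + 32)/((cos(a) - 1)^3*(3*cos(a) + 1)^3)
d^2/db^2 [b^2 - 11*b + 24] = 2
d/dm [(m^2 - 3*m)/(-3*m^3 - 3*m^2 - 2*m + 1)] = (3*m^4 - 18*m^3 - 11*m^2 + 2*m - 3)/(9*m^6 + 18*m^5 + 21*m^4 + 6*m^3 - 2*m^2 - 4*m + 1)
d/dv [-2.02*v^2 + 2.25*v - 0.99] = 2.25 - 4.04*v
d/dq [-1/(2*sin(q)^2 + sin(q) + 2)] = (4*sin(q) + 1)*cos(q)/(sin(q) - cos(2*q) + 3)^2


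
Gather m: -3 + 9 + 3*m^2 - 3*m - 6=3*m^2 - 3*m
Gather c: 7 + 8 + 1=16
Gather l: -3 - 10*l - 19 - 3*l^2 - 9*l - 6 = -3*l^2 - 19*l - 28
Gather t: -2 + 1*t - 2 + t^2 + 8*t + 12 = t^2 + 9*t + 8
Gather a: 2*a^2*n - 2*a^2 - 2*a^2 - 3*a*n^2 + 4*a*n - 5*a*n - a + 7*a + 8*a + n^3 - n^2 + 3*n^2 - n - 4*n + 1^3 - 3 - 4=a^2*(2*n - 4) + a*(-3*n^2 - n + 14) + n^3 + 2*n^2 - 5*n - 6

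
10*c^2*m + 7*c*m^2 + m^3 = m*(2*c + m)*(5*c + m)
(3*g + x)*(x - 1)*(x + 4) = 3*g*x^2 + 9*g*x - 12*g + x^3 + 3*x^2 - 4*x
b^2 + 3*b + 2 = (b + 1)*(b + 2)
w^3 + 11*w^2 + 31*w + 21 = (w + 1)*(w + 3)*(w + 7)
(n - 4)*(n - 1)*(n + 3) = n^3 - 2*n^2 - 11*n + 12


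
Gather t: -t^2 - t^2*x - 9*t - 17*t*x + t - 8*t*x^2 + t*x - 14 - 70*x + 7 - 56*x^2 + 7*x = t^2*(-x - 1) + t*(-8*x^2 - 16*x - 8) - 56*x^2 - 63*x - 7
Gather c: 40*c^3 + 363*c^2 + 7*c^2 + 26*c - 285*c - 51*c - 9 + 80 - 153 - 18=40*c^3 + 370*c^2 - 310*c - 100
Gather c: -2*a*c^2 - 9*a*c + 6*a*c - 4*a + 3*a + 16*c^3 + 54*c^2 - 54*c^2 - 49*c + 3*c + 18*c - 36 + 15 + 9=-2*a*c^2 - a + 16*c^3 + c*(-3*a - 28) - 12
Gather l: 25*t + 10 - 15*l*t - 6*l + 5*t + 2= l*(-15*t - 6) + 30*t + 12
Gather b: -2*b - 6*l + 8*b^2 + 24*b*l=8*b^2 + b*(24*l - 2) - 6*l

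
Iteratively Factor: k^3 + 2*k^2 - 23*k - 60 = (k + 3)*(k^2 - k - 20) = (k + 3)*(k + 4)*(k - 5)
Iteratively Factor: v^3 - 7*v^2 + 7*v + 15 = (v + 1)*(v^2 - 8*v + 15) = (v - 3)*(v + 1)*(v - 5)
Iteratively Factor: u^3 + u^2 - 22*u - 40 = (u + 2)*(u^2 - u - 20) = (u + 2)*(u + 4)*(u - 5)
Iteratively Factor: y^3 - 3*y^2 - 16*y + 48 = (y + 4)*(y^2 - 7*y + 12) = (y - 4)*(y + 4)*(y - 3)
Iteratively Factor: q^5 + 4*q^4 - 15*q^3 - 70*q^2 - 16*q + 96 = (q + 4)*(q^4 - 15*q^2 - 10*q + 24) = (q + 2)*(q + 4)*(q^3 - 2*q^2 - 11*q + 12) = (q + 2)*(q + 3)*(q + 4)*(q^2 - 5*q + 4) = (q - 4)*(q + 2)*(q + 3)*(q + 4)*(q - 1)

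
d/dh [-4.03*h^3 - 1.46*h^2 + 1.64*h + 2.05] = -12.09*h^2 - 2.92*h + 1.64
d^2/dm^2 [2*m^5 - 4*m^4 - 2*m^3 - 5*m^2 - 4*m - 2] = 40*m^3 - 48*m^2 - 12*m - 10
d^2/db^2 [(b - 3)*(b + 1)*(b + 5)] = 6*b + 6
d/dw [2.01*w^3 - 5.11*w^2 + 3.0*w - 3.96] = 6.03*w^2 - 10.22*w + 3.0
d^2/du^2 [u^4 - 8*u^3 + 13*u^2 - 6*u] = 12*u^2 - 48*u + 26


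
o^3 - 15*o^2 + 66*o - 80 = (o - 8)*(o - 5)*(o - 2)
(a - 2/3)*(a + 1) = a^2 + a/3 - 2/3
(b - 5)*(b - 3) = b^2 - 8*b + 15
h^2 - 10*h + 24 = (h - 6)*(h - 4)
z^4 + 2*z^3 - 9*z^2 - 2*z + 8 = (z - 2)*(z - 1)*(z + 1)*(z + 4)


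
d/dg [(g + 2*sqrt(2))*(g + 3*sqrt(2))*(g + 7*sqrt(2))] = 3*g^2 + 24*sqrt(2)*g + 82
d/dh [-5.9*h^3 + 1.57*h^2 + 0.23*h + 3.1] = -17.7*h^2 + 3.14*h + 0.23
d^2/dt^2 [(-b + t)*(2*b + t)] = 2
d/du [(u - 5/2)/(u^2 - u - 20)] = (u^2 - u - (2*u - 5)*(2*u - 1)/2 - 20)/(-u^2 + u + 20)^2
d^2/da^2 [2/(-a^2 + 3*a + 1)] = 4*(-a^2 + 3*a + (2*a - 3)^2 + 1)/(-a^2 + 3*a + 1)^3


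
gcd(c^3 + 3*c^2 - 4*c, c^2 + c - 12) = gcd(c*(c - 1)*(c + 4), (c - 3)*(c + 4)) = c + 4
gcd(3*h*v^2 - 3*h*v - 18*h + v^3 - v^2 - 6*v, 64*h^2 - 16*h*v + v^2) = 1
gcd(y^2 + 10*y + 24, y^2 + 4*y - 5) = 1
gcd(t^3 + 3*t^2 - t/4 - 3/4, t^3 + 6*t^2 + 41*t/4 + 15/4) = t^2 + 7*t/2 + 3/2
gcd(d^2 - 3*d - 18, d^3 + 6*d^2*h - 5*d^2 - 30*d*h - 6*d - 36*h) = d - 6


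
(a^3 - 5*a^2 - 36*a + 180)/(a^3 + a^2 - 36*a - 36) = (a - 5)/(a + 1)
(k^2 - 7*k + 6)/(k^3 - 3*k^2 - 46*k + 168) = (k - 1)/(k^2 + 3*k - 28)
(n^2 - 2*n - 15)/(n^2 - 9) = (n - 5)/(n - 3)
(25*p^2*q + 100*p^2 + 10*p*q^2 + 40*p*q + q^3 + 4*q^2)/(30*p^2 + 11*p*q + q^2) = (5*p*q + 20*p + q^2 + 4*q)/(6*p + q)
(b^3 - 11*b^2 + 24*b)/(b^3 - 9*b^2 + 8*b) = (b - 3)/(b - 1)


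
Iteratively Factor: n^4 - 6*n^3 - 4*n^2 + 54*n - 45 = (n + 3)*(n^3 - 9*n^2 + 23*n - 15) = (n - 3)*(n + 3)*(n^2 - 6*n + 5) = (n - 5)*(n - 3)*(n + 3)*(n - 1)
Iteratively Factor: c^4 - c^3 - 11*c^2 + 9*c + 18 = (c + 3)*(c^3 - 4*c^2 + c + 6) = (c - 3)*(c + 3)*(c^2 - c - 2) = (c - 3)*(c - 2)*(c + 3)*(c + 1)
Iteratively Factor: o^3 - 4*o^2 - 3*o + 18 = (o + 2)*(o^2 - 6*o + 9) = (o - 3)*(o + 2)*(o - 3)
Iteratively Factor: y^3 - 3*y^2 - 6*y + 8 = (y - 1)*(y^2 - 2*y - 8) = (y - 1)*(y + 2)*(y - 4)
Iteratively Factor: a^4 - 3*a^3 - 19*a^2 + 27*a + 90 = (a - 5)*(a^3 + 2*a^2 - 9*a - 18) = (a - 5)*(a + 3)*(a^2 - a - 6) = (a - 5)*(a - 3)*(a + 3)*(a + 2)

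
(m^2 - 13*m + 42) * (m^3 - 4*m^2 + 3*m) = m^5 - 17*m^4 + 97*m^3 - 207*m^2 + 126*m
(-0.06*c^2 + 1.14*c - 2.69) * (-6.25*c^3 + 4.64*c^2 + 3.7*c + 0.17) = 0.375*c^5 - 7.4034*c^4 + 21.8801*c^3 - 8.2738*c^2 - 9.7592*c - 0.4573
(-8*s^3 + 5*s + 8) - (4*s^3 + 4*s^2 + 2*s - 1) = -12*s^3 - 4*s^2 + 3*s + 9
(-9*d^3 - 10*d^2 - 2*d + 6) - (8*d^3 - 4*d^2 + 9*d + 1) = -17*d^3 - 6*d^2 - 11*d + 5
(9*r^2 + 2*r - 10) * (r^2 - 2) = 9*r^4 + 2*r^3 - 28*r^2 - 4*r + 20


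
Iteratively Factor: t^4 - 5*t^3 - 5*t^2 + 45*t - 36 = (t - 1)*(t^3 - 4*t^2 - 9*t + 36) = (t - 3)*(t - 1)*(t^2 - t - 12) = (t - 3)*(t - 1)*(t + 3)*(t - 4)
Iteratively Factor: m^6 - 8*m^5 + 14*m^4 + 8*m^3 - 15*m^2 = (m - 1)*(m^5 - 7*m^4 + 7*m^3 + 15*m^2) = m*(m - 1)*(m^4 - 7*m^3 + 7*m^2 + 15*m) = m*(m - 3)*(m - 1)*(m^3 - 4*m^2 - 5*m) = m*(m - 3)*(m - 1)*(m + 1)*(m^2 - 5*m) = m*(m - 5)*(m - 3)*(m - 1)*(m + 1)*(m)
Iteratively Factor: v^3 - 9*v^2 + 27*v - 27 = (v - 3)*(v^2 - 6*v + 9) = (v - 3)^2*(v - 3)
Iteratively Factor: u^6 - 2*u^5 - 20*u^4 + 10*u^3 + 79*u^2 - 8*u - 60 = (u - 5)*(u^5 + 3*u^4 - 5*u^3 - 15*u^2 + 4*u + 12) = (u - 5)*(u + 3)*(u^4 - 5*u^2 + 4) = (u - 5)*(u + 1)*(u + 3)*(u^3 - u^2 - 4*u + 4) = (u - 5)*(u - 1)*(u + 1)*(u + 3)*(u^2 - 4) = (u - 5)*(u - 2)*(u - 1)*(u + 1)*(u + 3)*(u + 2)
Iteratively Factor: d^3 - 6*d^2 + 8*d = (d)*(d^2 - 6*d + 8) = d*(d - 2)*(d - 4)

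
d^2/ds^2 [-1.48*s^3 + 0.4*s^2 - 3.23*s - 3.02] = 0.8 - 8.88*s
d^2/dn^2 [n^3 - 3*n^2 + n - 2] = 6*n - 6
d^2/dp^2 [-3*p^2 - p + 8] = -6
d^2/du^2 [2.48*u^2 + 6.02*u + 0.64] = 4.96000000000000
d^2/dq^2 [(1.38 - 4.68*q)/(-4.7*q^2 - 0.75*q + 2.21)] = ((5.952 - 131.976*q)*(4.7*q^2 + 0.75*q - 2.21) + (4.68*q - 1.38)*(9.4*q + 0.75)*(18.8*q + 1.5))/(4.7*q^2 + 0.75*q - 2.21)^3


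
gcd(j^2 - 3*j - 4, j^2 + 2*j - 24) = j - 4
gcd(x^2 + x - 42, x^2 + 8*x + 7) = x + 7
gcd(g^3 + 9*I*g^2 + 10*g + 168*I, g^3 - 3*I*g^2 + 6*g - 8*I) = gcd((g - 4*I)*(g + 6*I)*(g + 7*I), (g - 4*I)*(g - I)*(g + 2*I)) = g - 4*I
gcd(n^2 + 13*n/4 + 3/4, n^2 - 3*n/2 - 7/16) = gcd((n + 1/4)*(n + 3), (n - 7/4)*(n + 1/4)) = n + 1/4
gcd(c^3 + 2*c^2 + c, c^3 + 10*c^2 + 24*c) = c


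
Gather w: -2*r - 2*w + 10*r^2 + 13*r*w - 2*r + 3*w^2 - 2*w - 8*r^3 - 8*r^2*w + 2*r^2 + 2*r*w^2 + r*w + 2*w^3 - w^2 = -8*r^3 + 12*r^2 - 4*r + 2*w^3 + w^2*(2*r + 2) + w*(-8*r^2 + 14*r - 4)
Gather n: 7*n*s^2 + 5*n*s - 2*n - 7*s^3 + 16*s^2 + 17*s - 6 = n*(7*s^2 + 5*s - 2) - 7*s^3 + 16*s^2 + 17*s - 6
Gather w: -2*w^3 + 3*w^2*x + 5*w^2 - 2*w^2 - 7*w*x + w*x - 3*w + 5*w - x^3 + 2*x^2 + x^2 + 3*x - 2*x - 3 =-2*w^3 + w^2*(3*x + 3) + w*(2 - 6*x) - x^3 + 3*x^2 + x - 3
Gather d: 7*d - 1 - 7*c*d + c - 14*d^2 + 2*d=c - 14*d^2 + d*(9 - 7*c) - 1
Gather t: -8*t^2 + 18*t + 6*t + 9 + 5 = -8*t^2 + 24*t + 14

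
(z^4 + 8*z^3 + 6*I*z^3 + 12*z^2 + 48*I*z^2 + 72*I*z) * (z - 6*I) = z^5 + 8*z^4 + 48*z^3 + 288*z^2 + 432*z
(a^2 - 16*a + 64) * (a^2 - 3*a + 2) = a^4 - 19*a^3 + 114*a^2 - 224*a + 128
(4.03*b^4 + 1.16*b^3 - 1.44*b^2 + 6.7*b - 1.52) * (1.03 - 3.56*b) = -14.3468*b^5 + 0.0213000000000001*b^4 + 6.3212*b^3 - 25.3352*b^2 + 12.3122*b - 1.5656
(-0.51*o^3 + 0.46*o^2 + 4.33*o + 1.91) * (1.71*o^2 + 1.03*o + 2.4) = -0.8721*o^5 + 0.2613*o^4 + 6.6541*o^3 + 8.83*o^2 + 12.3593*o + 4.584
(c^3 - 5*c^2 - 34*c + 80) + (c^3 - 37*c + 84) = 2*c^3 - 5*c^2 - 71*c + 164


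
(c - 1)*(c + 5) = c^2 + 4*c - 5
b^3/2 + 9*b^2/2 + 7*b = b*(b/2 + 1)*(b + 7)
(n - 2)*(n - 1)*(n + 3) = n^3 - 7*n + 6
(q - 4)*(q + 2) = q^2 - 2*q - 8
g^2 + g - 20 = (g - 4)*(g + 5)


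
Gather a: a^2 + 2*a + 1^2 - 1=a^2 + 2*a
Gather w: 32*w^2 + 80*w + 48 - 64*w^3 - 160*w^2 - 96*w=-64*w^3 - 128*w^2 - 16*w + 48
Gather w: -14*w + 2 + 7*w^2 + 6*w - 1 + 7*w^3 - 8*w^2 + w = 7*w^3 - w^2 - 7*w + 1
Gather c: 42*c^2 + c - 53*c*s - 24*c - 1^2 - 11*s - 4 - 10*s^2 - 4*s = 42*c^2 + c*(-53*s - 23) - 10*s^2 - 15*s - 5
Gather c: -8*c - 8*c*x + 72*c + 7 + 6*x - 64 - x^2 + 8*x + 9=c*(64 - 8*x) - x^2 + 14*x - 48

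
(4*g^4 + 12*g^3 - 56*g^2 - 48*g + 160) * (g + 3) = 4*g^5 + 24*g^4 - 20*g^3 - 216*g^2 + 16*g + 480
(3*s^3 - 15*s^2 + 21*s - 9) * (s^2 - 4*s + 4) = 3*s^5 - 27*s^4 + 93*s^3 - 153*s^2 + 120*s - 36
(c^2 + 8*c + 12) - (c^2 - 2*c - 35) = 10*c + 47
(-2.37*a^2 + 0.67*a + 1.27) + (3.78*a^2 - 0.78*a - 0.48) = 1.41*a^2 - 0.11*a + 0.79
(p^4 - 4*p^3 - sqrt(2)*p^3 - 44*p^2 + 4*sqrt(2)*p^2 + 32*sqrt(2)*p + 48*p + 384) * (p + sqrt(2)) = p^5 - 4*p^4 - 46*p^3 - 12*sqrt(2)*p^2 + 56*p^2 + 48*sqrt(2)*p + 448*p + 384*sqrt(2)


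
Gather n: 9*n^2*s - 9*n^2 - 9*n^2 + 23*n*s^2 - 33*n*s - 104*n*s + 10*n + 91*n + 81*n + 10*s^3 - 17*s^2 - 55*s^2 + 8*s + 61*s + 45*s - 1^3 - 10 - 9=n^2*(9*s - 18) + n*(23*s^2 - 137*s + 182) + 10*s^3 - 72*s^2 + 114*s - 20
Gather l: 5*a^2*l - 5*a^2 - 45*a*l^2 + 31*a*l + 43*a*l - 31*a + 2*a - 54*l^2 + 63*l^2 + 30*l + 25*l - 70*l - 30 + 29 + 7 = -5*a^2 - 29*a + l^2*(9 - 45*a) + l*(5*a^2 + 74*a - 15) + 6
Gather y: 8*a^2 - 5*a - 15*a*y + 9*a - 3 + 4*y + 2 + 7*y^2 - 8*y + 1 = 8*a^2 + 4*a + 7*y^2 + y*(-15*a - 4)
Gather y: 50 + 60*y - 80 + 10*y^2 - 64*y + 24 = 10*y^2 - 4*y - 6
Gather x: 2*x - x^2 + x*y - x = -x^2 + x*(y + 1)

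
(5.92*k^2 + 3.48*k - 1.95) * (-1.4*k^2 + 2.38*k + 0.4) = -8.288*k^4 + 9.2176*k^3 + 13.3804*k^2 - 3.249*k - 0.78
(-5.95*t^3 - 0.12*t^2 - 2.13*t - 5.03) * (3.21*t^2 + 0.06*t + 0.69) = -19.0995*t^5 - 0.7422*t^4 - 10.95*t^3 - 16.3569*t^2 - 1.7715*t - 3.4707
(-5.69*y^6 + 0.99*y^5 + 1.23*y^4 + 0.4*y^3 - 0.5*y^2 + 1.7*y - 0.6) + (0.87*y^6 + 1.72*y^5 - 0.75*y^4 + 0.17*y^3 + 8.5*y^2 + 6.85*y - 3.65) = -4.82*y^6 + 2.71*y^5 + 0.48*y^4 + 0.57*y^3 + 8.0*y^2 + 8.55*y - 4.25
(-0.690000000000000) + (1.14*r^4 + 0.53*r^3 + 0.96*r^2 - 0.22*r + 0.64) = 1.14*r^4 + 0.53*r^3 + 0.96*r^2 - 0.22*r - 0.0499999999999999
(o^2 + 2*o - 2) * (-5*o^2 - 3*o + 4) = -5*o^4 - 13*o^3 + 8*o^2 + 14*o - 8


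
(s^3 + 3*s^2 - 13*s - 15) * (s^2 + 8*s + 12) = s^5 + 11*s^4 + 23*s^3 - 83*s^2 - 276*s - 180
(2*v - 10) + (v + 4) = 3*v - 6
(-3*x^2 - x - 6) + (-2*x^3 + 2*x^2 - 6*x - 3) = -2*x^3 - x^2 - 7*x - 9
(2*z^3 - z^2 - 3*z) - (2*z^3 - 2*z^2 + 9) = z^2 - 3*z - 9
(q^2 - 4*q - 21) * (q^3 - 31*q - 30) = q^5 - 4*q^4 - 52*q^3 + 94*q^2 + 771*q + 630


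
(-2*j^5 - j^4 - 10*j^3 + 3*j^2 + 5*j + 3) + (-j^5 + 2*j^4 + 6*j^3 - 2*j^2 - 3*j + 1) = -3*j^5 + j^4 - 4*j^3 + j^2 + 2*j + 4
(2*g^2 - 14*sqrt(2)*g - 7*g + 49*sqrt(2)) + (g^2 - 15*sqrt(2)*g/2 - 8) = 3*g^2 - 43*sqrt(2)*g/2 - 7*g - 8 + 49*sqrt(2)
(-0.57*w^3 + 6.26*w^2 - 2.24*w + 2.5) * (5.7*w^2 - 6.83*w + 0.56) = -3.249*w^5 + 39.5751*w^4 - 55.843*w^3 + 33.0548*w^2 - 18.3294*w + 1.4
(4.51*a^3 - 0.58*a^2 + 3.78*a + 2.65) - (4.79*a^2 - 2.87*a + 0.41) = 4.51*a^3 - 5.37*a^2 + 6.65*a + 2.24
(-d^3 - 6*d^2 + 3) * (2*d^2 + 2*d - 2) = -2*d^5 - 14*d^4 - 10*d^3 + 18*d^2 + 6*d - 6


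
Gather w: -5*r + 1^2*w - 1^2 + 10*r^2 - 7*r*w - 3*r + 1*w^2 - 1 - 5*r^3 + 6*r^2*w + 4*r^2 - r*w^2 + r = -5*r^3 + 14*r^2 - 7*r + w^2*(1 - r) + w*(6*r^2 - 7*r + 1) - 2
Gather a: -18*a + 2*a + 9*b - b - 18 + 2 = -16*a + 8*b - 16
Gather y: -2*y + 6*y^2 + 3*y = 6*y^2 + y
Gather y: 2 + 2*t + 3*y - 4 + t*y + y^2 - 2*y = 2*t + y^2 + y*(t + 1) - 2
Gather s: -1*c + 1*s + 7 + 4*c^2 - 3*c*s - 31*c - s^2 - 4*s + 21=4*c^2 - 32*c - s^2 + s*(-3*c - 3) + 28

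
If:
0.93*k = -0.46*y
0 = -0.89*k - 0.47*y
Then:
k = 0.00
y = 0.00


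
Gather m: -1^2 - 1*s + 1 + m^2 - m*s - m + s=m^2 + m*(-s - 1)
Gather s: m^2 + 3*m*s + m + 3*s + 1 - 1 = m^2 + m + s*(3*m + 3)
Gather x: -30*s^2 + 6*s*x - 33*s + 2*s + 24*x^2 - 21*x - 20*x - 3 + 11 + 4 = -30*s^2 - 31*s + 24*x^2 + x*(6*s - 41) + 12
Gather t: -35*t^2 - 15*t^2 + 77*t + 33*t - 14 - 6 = -50*t^2 + 110*t - 20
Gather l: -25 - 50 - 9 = -84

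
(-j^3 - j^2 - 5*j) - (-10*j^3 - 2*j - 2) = 9*j^3 - j^2 - 3*j + 2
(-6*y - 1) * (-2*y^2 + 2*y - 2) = 12*y^3 - 10*y^2 + 10*y + 2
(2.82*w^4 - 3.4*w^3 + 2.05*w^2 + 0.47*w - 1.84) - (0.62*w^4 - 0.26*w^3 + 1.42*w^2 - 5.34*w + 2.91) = 2.2*w^4 - 3.14*w^3 + 0.63*w^2 + 5.81*w - 4.75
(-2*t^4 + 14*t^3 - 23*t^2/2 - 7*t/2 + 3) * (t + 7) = -2*t^5 + 173*t^3/2 - 84*t^2 - 43*t/2 + 21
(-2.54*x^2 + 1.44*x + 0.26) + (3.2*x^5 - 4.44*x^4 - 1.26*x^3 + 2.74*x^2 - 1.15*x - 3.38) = 3.2*x^5 - 4.44*x^4 - 1.26*x^3 + 0.2*x^2 + 0.29*x - 3.12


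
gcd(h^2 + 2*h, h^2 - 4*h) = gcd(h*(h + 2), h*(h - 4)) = h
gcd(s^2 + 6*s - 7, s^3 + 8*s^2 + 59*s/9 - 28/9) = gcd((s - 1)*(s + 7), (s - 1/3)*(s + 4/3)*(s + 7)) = s + 7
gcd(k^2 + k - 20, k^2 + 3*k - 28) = k - 4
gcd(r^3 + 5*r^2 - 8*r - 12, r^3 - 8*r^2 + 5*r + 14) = r^2 - r - 2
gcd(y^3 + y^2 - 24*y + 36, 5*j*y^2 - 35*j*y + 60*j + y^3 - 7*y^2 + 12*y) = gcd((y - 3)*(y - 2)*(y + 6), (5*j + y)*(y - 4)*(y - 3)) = y - 3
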